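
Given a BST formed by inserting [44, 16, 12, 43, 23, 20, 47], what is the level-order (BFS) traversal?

Tree insertion order: [44, 16, 12, 43, 23, 20, 47]
Tree (level-order array): [44, 16, 47, 12, 43, None, None, None, None, 23, None, 20]
BFS from the root, enqueuing left then right child of each popped node:
  queue [44] -> pop 44, enqueue [16, 47], visited so far: [44]
  queue [16, 47] -> pop 16, enqueue [12, 43], visited so far: [44, 16]
  queue [47, 12, 43] -> pop 47, enqueue [none], visited so far: [44, 16, 47]
  queue [12, 43] -> pop 12, enqueue [none], visited so far: [44, 16, 47, 12]
  queue [43] -> pop 43, enqueue [23], visited so far: [44, 16, 47, 12, 43]
  queue [23] -> pop 23, enqueue [20], visited so far: [44, 16, 47, 12, 43, 23]
  queue [20] -> pop 20, enqueue [none], visited so far: [44, 16, 47, 12, 43, 23, 20]
Result: [44, 16, 47, 12, 43, 23, 20]


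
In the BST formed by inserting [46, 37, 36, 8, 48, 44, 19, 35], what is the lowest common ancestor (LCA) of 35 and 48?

Tree insertion order: [46, 37, 36, 8, 48, 44, 19, 35]
Tree (level-order array): [46, 37, 48, 36, 44, None, None, 8, None, None, None, None, 19, None, 35]
In a BST, the LCA of p=35, q=48 is the first node v on the
root-to-leaf path with p <= v <= q (go left if both < v, right if both > v).
Walk from root:
  at 46: 35 <= 46 <= 48, this is the LCA
LCA = 46


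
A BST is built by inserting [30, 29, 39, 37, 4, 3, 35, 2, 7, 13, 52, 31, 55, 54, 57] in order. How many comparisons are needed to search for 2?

Search path for 2: 30 -> 29 -> 4 -> 3 -> 2
Found: True
Comparisons: 5


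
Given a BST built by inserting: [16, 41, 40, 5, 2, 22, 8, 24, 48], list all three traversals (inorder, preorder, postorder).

Tree insertion order: [16, 41, 40, 5, 2, 22, 8, 24, 48]
Tree (level-order array): [16, 5, 41, 2, 8, 40, 48, None, None, None, None, 22, None, None, None, None, 24]
Inorder (L, root, R): [2, 5, 8, 16, 22, 24, 40, 41, 48]
Preorder (root, L, R): [16, 5, 2, 8, 41, 40, 22, 24, 48]
Postorder (L, R, root): [2, 8, 5, 24, 22, 40, 48, 41, 16]


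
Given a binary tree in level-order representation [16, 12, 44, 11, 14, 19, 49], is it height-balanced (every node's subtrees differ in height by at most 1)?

Tree (level-order array): [16, 12, 44, 11, 14, 19, 49]
Definition: a tree is height-balanced if, at every node, |h(left) - h(right)| <= 1 (empty subtree has height -1).
Bottom-up per-node check:
  node 11: h_left=-1, h_right=-1, diff=0 [OK], height=0
  node 14: h_left=-1, h_right=-1, diff=0 [OK], height=0
  node 12: h_left=0, h_right=0, diff=0 [OK], height=1
  node 19: h_left=-1, h_right=-1, diff=0 [OK], height=0
  node 49: h_left=-1, h_right=-1, diff=0 [OK], height=0
  node 44: h_left=0, h_right=0, diff=0 [OK], height=1
  node 16: h_left=1, h_right=1, diff=0 [OK], height=2
All nodes satisfy the balance condition.
Result: Balanced


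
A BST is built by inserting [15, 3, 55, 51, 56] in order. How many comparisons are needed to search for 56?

Search path for 56: 15 -> 55 -> 56
Found: True
Comparisons: 3


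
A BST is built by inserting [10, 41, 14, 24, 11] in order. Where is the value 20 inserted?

Starting tree (level order): [10, None, 41, 14, None, 11, 24]
Insertion path: 10 -> 41 -> 14 -> 24
Result: insert 20 as left child of 24
Final tree (level order): [10, None, 41, 14, None, 11, 24, None, None, 20]


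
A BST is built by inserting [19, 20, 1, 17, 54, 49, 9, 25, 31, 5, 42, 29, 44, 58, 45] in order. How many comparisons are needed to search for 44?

Search path for 44: 19 -> 20 -> 54 -> 49 -> 25 -> 31 -> 42 -> 44
Found: True
Comparisons: 8


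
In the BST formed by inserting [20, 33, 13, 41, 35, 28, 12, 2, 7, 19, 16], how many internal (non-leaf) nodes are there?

Tree built from: [20, 33, 13, 41, 35, 28, 12, 2, 7, 19, 16]
Tree (level-order array): [20, 13, 33, 12, 19, 28, 41, 2, None, 16, None, None, None, 35, None, None, 7]
Rule: An internal node has at least one child.
Per-node child counts:
  node 20: 2 child(ren)
  node 13: 2 child(ren)
  node 12: 1 child(ren)
  node 2: 1 child(ren)
  node 7: 0 child(ren)
  node 19: 1 child(ren)
  node 16: 0 child(ren)
  node 33: 2 child(ren)
  node 28: 0 child(ren)
  node 41: 1 child(ren)
  node 35: 0 child(ren)
Matching nodes: [20, 13, 12, 2, 19, 33, 41]
Count of internal (non-leaf) nodes: 7


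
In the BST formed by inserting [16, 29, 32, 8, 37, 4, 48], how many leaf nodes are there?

Tree built from: [16, 29, 32, 8, 37, 4, 48]
Tree (level-order array): [16, 8, 29, 4, None, None, 32, None, None, None, 37, None, 48]
Rule: A leaf has 0 children.
Per-node child counts:
  node 16: 2 child(ren)
  node 8: 1 child(ren)
  node 4: 0 child(ren)
  node 29: 1 child(ren)
  node 32: 1 child(ren)
  node 37: 1 child(ren)
  node 48: 0 child(ren)
Matching nodes: [4, 48]
Count of leaf nodes: 2


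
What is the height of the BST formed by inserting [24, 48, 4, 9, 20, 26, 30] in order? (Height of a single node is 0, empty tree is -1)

Insertion order: [24, 48, 4, 9, 20, 26, 30]
Tree (level-order array): [24, 4, 48, None, 9, 26, None, None, 20, None, 30]
Compute height bottom-up (empty subtree = -1):
  height(20) = 1 + max(-1, -1) = 0
  height(9) = 1 + max(-1, 0) = 1
  height(4) = 1 + max(-1, 1) = 2
  height(30) = 1 + max(-1, -1) = 0
  height(26) = 1 + max(-1, 0) = 1
  height(48) = 1 + max(1, -1) = 2
  height(24) = 1 + max(2, 2) = 3
Height = 3


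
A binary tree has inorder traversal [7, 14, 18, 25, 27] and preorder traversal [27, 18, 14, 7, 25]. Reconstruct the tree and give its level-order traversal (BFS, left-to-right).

Inorder:  [7, 14, 18, 25, 27]
Preorder: [27, 18, 14, 7, 25]
Algorithm: preorder visits root first, so consume preorder in order;
for each root, split the current inorder slice at that value into
left-subtree inorder and right-subtree inorder, then recurse.
Recursive splits:
  root=27; inorder splits into left=[7, 14, 18, 25], right=[]
  root=18; inorder splits into left=[7, 14], right=[25]
  root=14; inorder splits into left=[7], right=[]
  root=7; inorder splits into left=[], right=[]
  root=25; inorder splits into left=[], right=[]
Reconstructed level-order: [27, 18, 14, 25, 7]


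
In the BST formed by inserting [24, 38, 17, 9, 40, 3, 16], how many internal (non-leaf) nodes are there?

Tree built from: [24, 38, 17, 9, 40, 3, 16]
Tree (level-order array): [24, 17, 38, 9, None, None, 40, 3, 16]
Rule: An internal node has at least one child.
Per-node child counts:
  node 24: 2 child(ren)
  node 17: 1 child(ren)
  node 9: 2 child(ren)
  node 3: 0 child(ren)
  node 16: 0 child(ren)
  node 38: 1 child(ren)
  node 40: 0 child(ren)
Matching nodes: [24, 17, 9, 38]
Count of internal (non-leaf) nodes: 4


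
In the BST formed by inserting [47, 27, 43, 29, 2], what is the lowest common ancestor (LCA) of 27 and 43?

Tree insertion order: [47, 27, 43, 29, 2]
Tree (level-order array): [47, 27, None, 2, 43, None, None, 29]
In a BST, the LCA of p=27, q=43 is the first node v on the
root-to-leaf path with p <= v <= q (go left if both < v, right if both > v).
Walk from root:
  at 47: both 27 and 43 < 47, go left
  at 27: 27 <= 27 <= 43, this is the LCA
LCA = 27


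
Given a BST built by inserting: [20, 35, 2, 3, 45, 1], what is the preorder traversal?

Tree insertion order: [20, 35, 2, 3, 45, 1]
Tree (level-order array): [20, 2, 35, 1, 3, None, 45]
Preorder traversal: [20, 2, 1, 3, 35, 45]


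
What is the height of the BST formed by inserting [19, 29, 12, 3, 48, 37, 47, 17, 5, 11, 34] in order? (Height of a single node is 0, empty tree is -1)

Insertion order: [19, 29, 12, 3, 48, 37, 47, 17, 5, 11, 34]
Tree (level-order array): [19, 12, 29, 3, 17, None, 48, None, 5, None, None, 37, None, None, 11, 34, 47]
Compute height bottom-up (empty subtree = -1):
  height(11) = 1 + max(-1, -1) = 0
  height(5) = 1 + max(-1, 0) = 1
  height(3) = 1 + max(-1, 1) = 2
  height(17) = 1 + max(-1, -1) = 0
  height(12) = 1 + max(2, 0) = 3
  height(34) = 1 + max(-1, -1) = 0
  height(47) = 1 + max(-1, -1) = 0
  height(37) = 1 + max(0, 0) = 1
  height(48) = 1 + max(1, -1) = 2
  height(29) = 1 + max(-1, 2) = 3
  height(19) = 1 + max(3, 3) = 4
Height = 4


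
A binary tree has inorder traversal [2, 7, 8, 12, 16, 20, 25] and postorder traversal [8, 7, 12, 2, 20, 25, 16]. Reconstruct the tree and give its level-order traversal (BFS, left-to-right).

Inorder:   [2, 7, 8, 12, 16, 20, 25]
Postorder: [8, 7, 12, 2, 20, 25, 16]
Algorithm: postorder visits root last, so walk postorder right-to-left;
each value is the root of the current inorder slice — split it at that
value, recurse on the right subtree first, then the left.
Recursive splits:
  root=16; inorder splits into left=[2, 7, 8, 12], right=[20, 25]
  root=25; inorder splits into left=[20], right=[]
  root=20; inorder splits into left=[], right=[]
  root=2; inorder splits into left=[], right=[7, 8, 12]
  root=12; inorder splits into left=[7, 8], right=[]
  root=7; inorder splits into left=[], right=[8]
  root=8; inorder splits into left=[], right=[]
Reconstructed level-order: [16, 2, 25, 12, 20, 7, 8]


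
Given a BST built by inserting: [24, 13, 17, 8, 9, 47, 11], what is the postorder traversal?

Tree insertion order: [24, 13, 17, 8, 9, 47, 11]
Tree (level-order array): [24, 13, 47, 8, 17, None, None, None, 9, None, None, None, 11]
Postorder traversal: [11, 9, 8, 17, 13, 47, 24]


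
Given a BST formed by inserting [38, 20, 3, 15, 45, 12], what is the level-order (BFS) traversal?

Tree insertion order: [38, 20, 3, 15, 45, 12]
Tree (level-order array): [38, 20, 45, 3, None, None, None, None, 15, 12]
BFS from the root, enqueuing left then right child of each popped node:
  queue [38] -> pop 38, enqueue [20, 45], visited so far: [38]
  queue [20, 45] -> pop 20, enqueue [3], visited so far: [38, 20]
  queue [45, 3] -> pop 45, enqueue [none], visited so far: [38, 20, 45]
  queue [3] -> pop 3, enqueue [15], visited so far: [38, 20, 45, 3]
  queue [15] -> pop 15, enqueue [12], visited so far: [38, 20, 45, 3, 15]
  queue [12] -> pop 12, enqueue [none], visited so far: [38, 20, 45, 3, 15, 12]
Result: [38, 20, 45, 3, 15, 12]


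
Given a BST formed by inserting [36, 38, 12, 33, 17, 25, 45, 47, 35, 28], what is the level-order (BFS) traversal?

Tree insertion order: [36, 38, 12, 33, 17, 25, 45, 47, 35, 28]
Tree (level-order array): [36, 12, 38, None, 33, None, 45, 17, 35, None, 47, None, 25, None, None, None, None, None, 28]
BFS from the root, enqueuing left then right child of each popped node:
  queue [36] -> pop 36, enqueue [12, 38], visited so far: [36]
  queue [12, 38] -> pop 12, enqueue [33], visited so far: [36, 12]
  queue [38, 33] -> pop 38, enqueue [45], visited so far: [36, 12, 38]
  queue [33, 45] -> pop 33, enqueue [17, 35], visited so far: [36, 12, 38, 33]
  queue [45, 17, 35] -> pop 45, enqueue [47], visited so far: [36, 12, 38, 33, 45]
  queue [17, 35, 47] -> pop 17, enqueue [25], visited so far: [36, 12, 38, 33, 45, 17]
  queue [35, 47, 25] -> pop 35, enqueue [none], visited so far: [36, 12, 38, 33, 45, 17, 35]
  queue [47, 25] -> pop 47, enqueue [none], visited so far: [36, 12, 38, 33, 45, 17, 35, 47]
  queue [25] -> pop 25, enqueue [28], visited so far: [36, 12, 38, 33, 45, 17, 35, 47, 25]
  queue [28] -> pop 28, enqueue [none], visited so far: [36, 12, 38, 33, 45, 17, 35, 47, 25, 28]
Result: [36, 12, 38, 33, 45, 17, 35, 47, 25, 28]


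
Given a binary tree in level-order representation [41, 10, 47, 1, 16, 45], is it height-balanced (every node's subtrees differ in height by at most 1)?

Tree (level-order array): [41, 10, 47, 1, 16, 45]
Definition: a tree is height-balanced if, at every node, |h(left) - h(right)| <= 1 (empty subtree has height -1).
Bottom-up per-node check:
  node 1: h_left=-1, h_right=-1, diff=0 [OK], height=0
  node 16: h_left=-1, h_right=-1, diff=0 [OK], height=0
  node 10: h_left=0, h_right=0, diff=0 [OK], height=1
  node 45: h_left=-1, h_right=-1, diff=0 [OK], height=0
  node 47: h_left=0, h_right=-1, diff=1 [OK], height=1
  node 41: h_left=1, h_right=1, diff=0 [OK], height=2
All nodes satisfy the balance condition.
Result: Balanced


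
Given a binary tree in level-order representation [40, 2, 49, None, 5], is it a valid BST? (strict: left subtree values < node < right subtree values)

Level-order array: [40, 2, 49, None, 5]
Validate using subtree bounds (lo, hi): at each node, require lo < value < hi,
then recurse left with hi=value and right with lo=value.
Preorder trace (stopping at first violation):
  at node 40 with bounds (-inf, +inf): OK
  at node 2 with bounds (-inf, 40): OK
  at node 5 with bounds (2, 40): OK
  at node 49 with bounds (40, +inf): OK
No violation found at any node.
Result: Valid BST


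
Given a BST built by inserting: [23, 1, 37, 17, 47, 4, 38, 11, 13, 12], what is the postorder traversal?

Tree insertion order: [23, 1, 37, 17, 47, 4, 38, 11, 13, 12]
Tree (level-order array): [23, 1, 37, None, 17, None, 47, 4, None, 38, None, None, 11, None, None, None, 13, 12]
Postorder traversal: [12, 13, 11, 4, 17, 1, 38, 47, 37, 23]


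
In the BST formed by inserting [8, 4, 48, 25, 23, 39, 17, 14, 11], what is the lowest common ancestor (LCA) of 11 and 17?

Tree insertion order: [8, 4, 48, 25, 23, 39, 17, 14, 11]
Tree (level-order array): [8, 4, 48, None, None, 25, None, 23, 39, 17, None, None, None, 14, None, 11]
In a BST, the LCA of p=11, q=17 is the first node v on the
root-to-leaf path with p <= v <= q (go left if both < v, right if both > v).
Walk from root:
  at 8: both 11 and 17 > 8, go right
  at 48: both 11 and 17 < 48, go left
  at 25: both 11 and 17 < 25, go left
  at 23: both 11 and 17 < 23, go left
  at 17: 11 <= 17 <= 17, this is the LCA
LCA = 17


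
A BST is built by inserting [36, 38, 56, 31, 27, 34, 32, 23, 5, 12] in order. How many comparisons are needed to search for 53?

Search path for 53: 36 -> 38 -> 56
Found: False
Comparisons: 3


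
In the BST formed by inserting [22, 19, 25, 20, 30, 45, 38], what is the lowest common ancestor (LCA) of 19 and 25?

Tree insertion order: [22, 19, 25, 20, 30, 45, 38]
Tree (level-order array): [22, 19, 25, None, 20, None, 30, None, None, None, 45, 38]
In a BST, the LCA of p=19, q=25 is the first node v on the
root-to-leaf path with p <= v <= q (go left if both < v, right if both > v).
Walk from root:
  at 22: 19 <= 22 <= 25, this is the LCA
LCA = 22


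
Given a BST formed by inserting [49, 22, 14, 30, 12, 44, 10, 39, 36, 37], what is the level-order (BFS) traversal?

Tree insertion order: [49, 22, 14, 30, 12, 44, 10, 39, 36, 37]
Tree (level-order array): [49, 22, None, 14, 30, 12, None, None, 44, 10, None, 39, None, None, None, 36, None, None, 37]
BFS from the root, enqueuing left then right child of each popped node:
  queue [49] -> pop 49, enqueue [22], visited so far: [49]
  queue [22] -> pop 22, enqueue [14, 30], visited so far: [49, 22]
  queue [14, 30] -> pop 14, enqueue [12], visited so far: [49, 22, 14]
  queue [30, 12] -> pop 30, enqueue [44], visited so far: [49, 22, 14, 30]
  queue [12, 44] -> pop 12, enqueue [10], visited so far: [49, 22, 14, 30, 12]
  queue [44, 10] -> pop 44, enqueue [39], visited so far: [49, 22, 14, 30, 12, 44]
  queue [10, 39] -> pop 10, enqueue [none], visited so far: [49, 22, 14, 30, 12, 44, 10]
  queue [39] -> pop 39, enqueue [36], visited so far: [49, 22, 14, 30, 12, 44, 10, 39]
  queue [36] -> pop 36, enqueue [37], visited so far: [49, 22, 14, 30, 12, 44, 10, 39, 36]
  queue [37] -> pop 37, enqueue [none], visited so far: [49, 22, 14, 30, 12, 44, 10, 39, 36, 37]
Result: [49, 22, 14, 30, 12, 44, 10, 39, 36, 37]


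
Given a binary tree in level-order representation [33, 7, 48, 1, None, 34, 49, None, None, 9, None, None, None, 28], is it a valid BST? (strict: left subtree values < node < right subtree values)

Level-order array: [33, 7, 48, 1, None, 34, 49, None, None, 9, None, None, None, 28]
Validate using subtree bounds (lo, hi): at each node, require lo < value < hi,
then recurse left with hi=value and right with lo=value.
Preorder trace (stopping at first violation):
  at node 33 with bounds (-inf, +inf): OK
  at node 7 with bounds (-inf, 33): OK
  at node 1 with bounds (-inf, 7): OK
  at node 48 with bounds (33, +inf): OK
  at node 34 with bounds (33, 48): OK
  at node 9 with bounds (33, 34): VIOLATION
Node 9 violates its bound: not (33 < 9 < 34).
Result: Not a valid BST


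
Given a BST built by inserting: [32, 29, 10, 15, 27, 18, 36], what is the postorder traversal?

Tree insertion order: [32, 29, 10, 15, 27, 18, 36]
Tree (level-order array): [32, 29, 36, 10, None, None, None, None, 15, None, 27, 18]
Postorder traversal: [18, 27, 15, 10, 29, 36, 32]


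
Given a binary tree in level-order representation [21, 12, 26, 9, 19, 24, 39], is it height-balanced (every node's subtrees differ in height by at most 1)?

Tree (level-order array): [21, 12, 26, 9, 19, 24, 39]
Definition: a tree is height-balanced if, at every node, |h(left) - h(right)| <= 1 (empty subtree has height -1).
Bottom-up per-node check:
  node 9: h_left=-1, h_right=-1, diff=0 [OK], height=0
  node 19: h_left=-1, h_right=-1, diff=0 [OK], height=0
  node 12: h_left=0, h_right=0, diff=0 [OK], height=1
  node 24: h_left=-1, h_right=-1, diff=0 [OK], height=0
  node 39: h_left=-1, h_right=-1, diff=0 [OK], height=0
  node 26: h_left=0, h_right=0, diff=0 [OK], height=1
  node 21: h_left=1, h_right=1, diff=0 [OK], height=2
All nodes satisfy the balance condition.
Result: Balanced


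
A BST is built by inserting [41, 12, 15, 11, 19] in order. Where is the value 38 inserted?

Starting tree (level order): [41, 12, None, 11, 15, None, None, None, 19]
Insertion path: 41 -> 12 -> 15 -> 19
Result: insert 38 as right child of 19
Final tree (level order): [41, 12, None, 11, 15, None, None, None, 19, None, 38]


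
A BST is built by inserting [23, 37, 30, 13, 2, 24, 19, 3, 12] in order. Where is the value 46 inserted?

Starting tree (level order): [23, 13, 37, 2, 19, 30, None, None, 3, None, None, 24, None, None, 12]
Insertion path: 23 -> 37
Result: insert 46 as right child of 37
Final tree (level order): [23, 13, 37, 2, 19, 30, 46, None, 3, None, None, 24, None, None, None, None, 12]


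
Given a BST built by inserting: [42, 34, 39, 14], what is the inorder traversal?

Tree insertion order: [42, 34, 39, 14]
Tree (level-order array): [42, 34, None, 14, 39]
Inorder traversal: [14, 34, 39, 42]


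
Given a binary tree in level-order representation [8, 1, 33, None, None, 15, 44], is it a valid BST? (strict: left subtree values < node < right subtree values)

Level-order array: [8, 1, 33, None, None, 15, 44]
Validate using subtree bounds (lo, hi): at each node, require lo < value < hi,
then recurse left with hi=value and right with lo=value.
Preorder trace (stopping at first violation):
  at node 8 with bounds (-inf, +inf): OK
  at node 1 with bounds (-inf, 8): OK
  at node 33 with bounds (8, +inf): OK
  at node 15 with bounds (8, 33): OK
  at node 44 with bounds (33, +inf): OK
No violation found at any node.
Result: Valid BST


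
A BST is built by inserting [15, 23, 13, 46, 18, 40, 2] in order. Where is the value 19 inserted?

Starting tree (level order): [15, 13, 23, 2, None, 18, 46, None, None, None, None, 40]
Insertion path: 15 -> 23 -> 18
Result: insert 19 as right child of 18
Final tree (level order): [15, 13, 23, 2, None, 18, 46, None, None, None, 19, 40]


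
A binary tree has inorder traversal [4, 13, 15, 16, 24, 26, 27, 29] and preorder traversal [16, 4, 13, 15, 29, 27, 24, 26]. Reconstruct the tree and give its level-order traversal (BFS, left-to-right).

Inorder:  [4, 13, 15, 16, 24, 26, 27, 29]
Preorder: [16, 4, 13, 15, 29, 27, 24, 26]
Algorithm: preorder visits root first, so consume preorder in order;
for each root, split the current inorder slice at that value into
left-subtree inorder and right-subtree inorder, then recurse.
Recursive splits:
  root=16; inorder splits into left=[4, 13, 15], right=[24, 26, 27, 29]
  root=4; inorder splits into left=[], right=[13, 15]
  root=13; inorder splits into left=[], right=[15]
  root=15; inorder splits into left=[], right=[]
  root=29; inorder splits into left=[24, 26, 27], right=[]
  root=27; inorder splits into left=[24, 26], right=[]
  root=24; inorder splits into left=[], right=[26]
  root=26; inorder splits into left=[], right=[]
Reconstructed level-order: [16, 4, 29, 13, 27, 15, 24, 26]


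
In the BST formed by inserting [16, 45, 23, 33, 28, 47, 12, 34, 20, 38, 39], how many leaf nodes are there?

Tree built from: [16, 45, 23, 33, 28, 47, 12, 34, 20, 38, 39]
Tree (level-order array): [16, 12, 45, None, None, 23, 47, 20, 33, None, None, None, None, 28, 34, None, None, None, 38, None, 39]
Rule: A leaf has 0 children.
Per-node child counts:
  node 16: 2 child(ren)
  node 12: 0 child(ren)
  node 45: 2 child(ren)
  node 23: 2 child(ren)
  node 20: 0 child(ren)
  node 33: 2 child(ren)
  node 28: 0 child(ren)
  node 34: 1 child(ren)
  node 38: 1 child(ren)
  node 39: 0 child(ren)
  node 47: 0 child(ren)
Matching nodes: [12, 20, 28, 39, 47]
Count of leaf nodes: 5


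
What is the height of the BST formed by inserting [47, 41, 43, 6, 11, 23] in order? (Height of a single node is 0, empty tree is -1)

Insertion order: [47, 41, 43, 6, 11, 23]
Tree (level-order array): [47, 41, None, 6, 43, None, 11, None, None, None, 23]
Compute height bottom-up (empty subtree = -1):
  height(23) = 1 + max(-1, -1) = 0
  height(11) = 1 + max(-1, 0) = 1
  height(6) = 1 + max(-1, 1) = 2
  height(43) = 1 + max(-1, -1) = 0
  height(41) = 1 + max(2, 0) = 3
  height(47) = 1 + max(3, -1) = 4
Height = 4


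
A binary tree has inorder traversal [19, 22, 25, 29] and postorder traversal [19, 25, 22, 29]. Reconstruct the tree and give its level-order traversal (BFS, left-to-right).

Inorder:   [19, 22, 25, 29]
Postorder: [19, 25, 22, 29]
Algorithm: postorder visits root last, so walk postorder right-to-left;
each value is the root of the current inorder slice — split it at that
value, recurse on the right subtree first, then the left.
Recursive splits:
  root=29; inorder splits into left=[19, 22, 25], right=[]
  root=22; inorder splits into left=[19], right=[25]
  root=25; inorder splits into left=[], right=[]
  root=19; inorder splits into left=[], right=[]
Reconstructed level-order: [29, 22, 19, 25]


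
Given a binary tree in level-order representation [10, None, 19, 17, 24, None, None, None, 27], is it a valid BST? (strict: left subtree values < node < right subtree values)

Level-order array: [10, None, 19, 17, 24, None, None, None, 27]
Validate using subtree bounds (lo, hi): at each node, require lo < value < hi,
then recurse left with hi=value and right with lo=value.
Preorder trace (stopping at first violation):
  at node 10 with bounds (-inf, +inf): OK
  at node 19 with bounds (10, +inf): OK
  at node 17 with bounds (10, 19): OK
  at node 24 with bounds (19, +inf): OK
  at node 27 with bounds (24, +inf): OK
No violation found at any node.
Result: Valid BST


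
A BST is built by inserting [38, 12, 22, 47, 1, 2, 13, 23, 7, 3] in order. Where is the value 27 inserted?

Starting tree (level order): [38, 12, 47, 1, 22, None, None, None, 2, 13, 23, None, 7, None, None, None, None, 3]
Insertion path: 38 -> 12 -> 22 -> 23
Result: insert 27 as right child of 23
Final tree (level order): [38, 12, 47, 1, 22, None, None, None, 2, 13, 23, None, 7, None, None, None, 27, 3]


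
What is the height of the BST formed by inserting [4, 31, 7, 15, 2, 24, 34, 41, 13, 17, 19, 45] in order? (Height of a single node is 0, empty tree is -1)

Insertion order: [4, 31, 7, 15, 2, 24, 34, 41, 13, 17, 19, 45]
Tree (level-order array): [4, 2, 31, None, None, 7, 34, None, 15, None, 41, 13, 24, None, 45, None, None, 17, None, None, None, None, 19]
Compute height bottom-up (empty subtree = -1):
  height(2) = 1 + max(-1, -1) = 0
  height(13) = 1 + max(-1, -1) = 0
  height(19) = 1 + max(-1, -1) = 0
  height(17) = 1 + max(-1, 0) = 1
  height(24) = 1 + max(1, -1) = 2
  height(15) = 1 + max(0, 2) = 3
  height(7) = 1 + max(-1, 3) = 4
  height(45) = 1 + max(-1, -1) = 0
  height(41) = 1 + max(-1, 0) = 1
  height(34) = 1 + max(-1, 1) = 2
  height(31) = 1 + max(4, 2) = 5
  height(4) = 1 + max(0, 5) = 6
Height = 6


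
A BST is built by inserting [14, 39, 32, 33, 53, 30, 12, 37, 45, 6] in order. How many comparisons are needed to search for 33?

Search path for 33: 14 -> 39 -> 32 -> 33
Found: True
Comparisons: 4


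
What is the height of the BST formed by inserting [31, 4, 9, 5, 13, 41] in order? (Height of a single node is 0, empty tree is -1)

Insertion order: [31, 4, 9, 5, 13, 41]
Tree (level-order array): [31, 4, 41, None, 9, None, None, 5, 13]
Compute height bottom-up (empty subtree = -1):
  height(5) = 1 + max(-1, -1) = 0
  height(13) = 1 + max(-1, -1) = 0
  height(9) = 1 + max(0, 0) = 1
  height(4) = 1 + max(-1, 1) = 2
  height(41) = 1 + max(-1, -1) = 0
  height(31) = 1 + max(2, 0) = 3
Height = 3


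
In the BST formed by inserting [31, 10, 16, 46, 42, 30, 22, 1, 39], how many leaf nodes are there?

Tree built from: [31, 10, 16, 46, 42, 30, 22, 1, 39]
Tree (level-order array): [31, 10, 46, 1, 16, 42, None, None, None, None, 30, 39, None, 22]
Rule: A leaf has 0 children.
Per-node child counts:
  node 31: 2 child(ren)
  node 10: 2 child(ren)
  node 1: 0 child(ren)
  node 16: 1 child(ren)
  node 30: 1 child(ren)
  node 22: 0 child(ren)
  node 46: 1 child(ren)
  node 42: 1 child(ren)
  node 39: 0 child(ren)
Matching nodes: [1, 22, 39]
Count of leaf nodes: 3


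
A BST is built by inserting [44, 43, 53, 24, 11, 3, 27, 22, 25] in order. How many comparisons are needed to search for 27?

Search path for 27: 44 -> 43 -> 24 -> 27
Found: True
Comparisons: 4


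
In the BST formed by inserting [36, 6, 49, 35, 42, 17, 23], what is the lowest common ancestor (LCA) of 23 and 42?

Tree insertion order: [36, 6, 49, 35, 42, 17, 23]
Tree (level-order array): [36, 6, 49, None, 35, 42, None, 17, None, None, None, None, 23]
In a BST, the LCA of p=23, q=42 is the first node v on the
root-to-leaf path with p <= v <= q (go left if both < v, right if both > v).
Walk from root:
  at 36: 23 <= 36 <= 42, this is the LCA
LCA = 36


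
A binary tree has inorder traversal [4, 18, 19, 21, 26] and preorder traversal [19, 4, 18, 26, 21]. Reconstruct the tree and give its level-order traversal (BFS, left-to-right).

Inorder:  [4, 18, 19, 21, 26]
Preorder: [19, 4, 18, 26, 21]
Algorithm: preorder visits root first, so consume preorder in order;
for each root, split the current inorder slice at that value into
left-subtree inorder and right-subtree inorder, then recurse.
Recursive splits:
  root=19; inorder splits into left=[4, 18], right=[21, 26]
  root=4; inorder splits into left=[], right=[18]
  root=18; inorder splits into left=[], right=[]
  root=26; inorder splits into left=[21], right=[]
  root=21; inorder splits into left=[], right=[]
Reconstructed level-order: [19, 4, 26, 18, 21]


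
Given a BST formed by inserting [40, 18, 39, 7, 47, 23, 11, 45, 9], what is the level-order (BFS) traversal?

Tree insertion order: [40, 18, 39, 7, 47, 23, 11, 45, 9]
Tree (level-order array): [40, 18, 47, 7, 39, 45, None, None, 11, 23, None, None, None, 9]
BFS from the root, enqueuing left then right child of each popped node:
  queue [40] -> pop 40, enqueue [18, 47], visited so far: [40]
  queue [18, 47] -> pop 18, enqueue [7, 39], visited so far: [40, 18]
  queue [47, 7, 39] -> pop 47, enqueue [45], visited so far: [40, 18, 47]
  queue [7, 39, 45] -> pop 7, enqueue [11], visited so far: [40, 18, 47, 7]
  queue [39, 45, 11] -> pop 39, enqueue [23], visited so far: [40, 18, 47, 7, 39]
  queue [45, 11, 23] -> pop 45, enqueue [none], visited so far: [40, 18, 47, 7, 39, 45]
  queue [11, 23] -> pop 11, enqueue [9], visited so far: [40, 18, 47, 7, 39, 45, 11]
  queue [23, 9] -> pop 23, enqueue [none], visited so far: [40, 18, 47, 7, 39, 45, 11, 23]
  queue [9] -> pop 9, enqueue [none], visited so far: [40, 18, 47, 7, 39, 45, 11, 23, 9]
Result: [40, 18, 47, 7, 39, 45, 11, 23, 9]


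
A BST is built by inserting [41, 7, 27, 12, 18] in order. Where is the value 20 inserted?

Starting tree (level order): [41, 7, None, None, 27, 12, None, None, 18]
Insertion path: 41 -> 7 -> 27 -> 12 -> 18
Result: insert 20 as right child of 18
Final tree (level order): [41, 7, None, None, 27, 12, None, None, 18, None, 20]


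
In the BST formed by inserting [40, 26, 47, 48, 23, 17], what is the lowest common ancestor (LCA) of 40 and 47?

Tree insertion order: [40, 26, 47, 48, 23, 17]
Tree (level-order array): [40, 26, 47, 23, None, None, 48, 17]
In a BST, the LCA of p=40, q=47 is the first node v on the
root-to-leaf path with p <= v <= q (go left if both < v, right if both > v).
Walk from root:
  at 40: 40 <= 40 <= 47, this is the LCA
LCA = 40


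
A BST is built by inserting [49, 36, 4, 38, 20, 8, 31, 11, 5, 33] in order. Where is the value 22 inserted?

Starting tree (level order): [49, 36, None, 4, 38, None, 20, None, None, 8, 31, 5, 11, None, 33]
Insertion path: 49 -> 36 -> 4 -> 20 -> 31
Result: insert 22 as left child of 31
Final tree (level order): [49, 36, None, 4, 38, None, 20, None, None, 8, 31, 5, 11, 22, 33]


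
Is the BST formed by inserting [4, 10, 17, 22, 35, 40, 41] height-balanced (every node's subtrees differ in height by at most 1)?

Tree (level-order array): [4, None, 10, None, 17, None, 22, None, 35, None, 40, None, 41]
Definition: a tree is height-balanced if, at every node, |h(left) - h(right)| <= 1 (empty subtree has height -1).
Bottom-up per-node check:
  node 41: h_left=-1, h_right=-1, diff=0 [OK], height=0
  node 40: h_left=-1, h_right=0, diff=1 [OK], height=1
  node 35: h_left=-1, h_right=1, diff=2 [FAIL (|-1-1|=2 > 1)], height=2
  node 22: h_left=-1, h_right=2, diff=3 [FAIL (|-1-2|=3 > 1)], height=3
  node 17: h_left=-1, h_right=3, diff=4 [FAIL (|-1-3|=4 > 1)], height=4
  node 10: h_left=-1, h_right=4, diff=5 [FAIL (|-1-4|=5 > 1)], height=5
  node 4: h_left=-1, h_right=5, diff=6 [FAIL (|-1-5|=6 > 1)], height=6
Node 35 violates the condition: |-1 - 1| = 2 > 1.
Result: Not balanced


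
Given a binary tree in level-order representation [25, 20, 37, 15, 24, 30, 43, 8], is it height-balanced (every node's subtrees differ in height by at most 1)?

Tree (level-order array): [25, 20, 37, 15, 24, 30, 43, 8]
Definition: a tree is height-balanced if, at every node, |h(left) - h(right)| <= 1 (empty subtree has height -1).
Bottom-up per-node check:
  node 8: h_left=-1, h_right=-1, diff=0 [OK], height=0
  node 15: h_left=0, h_right=-1, diff=1 [OK], height=1
  node 24: h_left=-1, h_right=-1, diff=0 [OK], height=0
  node 20: h_left=1, h_right=0, diff=1 [OK], height=2
  node 30: h_left=-1, h_right=-1, diff=0 [OK], height=0
  node 43: h_left=-1, h_right=-1, diff=0 [OK], height=0
  node 37: h_left=0, h_right=0, diff=0 [OK], height=1
  node 25: h_left=2, h_right=1, diff=1 [OK], height=3
All nodes satisfy the balance condition.
Result: Balanced


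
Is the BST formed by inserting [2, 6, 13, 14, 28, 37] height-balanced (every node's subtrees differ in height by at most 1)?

Tree (level-order array): [2, None, 6, None, 13, None, 14, None, 28, None, 37]
Definition: a tree is height-balanced if, at every node, |h(left) - h(right)| <= 1 (empty subtree has height -1).
Bottom-up per-node check:
  node 37: h_left=-1, h_right=-1, diff=0 [OK], height=0
  node 28: h_left=-1, h_right=0, diff=1 [OK], height=1
  node 14: h_left=-1, h_right=1, diff=2 [FAIL (|-1-1|=2 > 1)], height=2
  node 13: h_left=-1, h_right=2, diff=3 [FAIL (|-1-2|=3 > 1)], height=3
  node 6: h_left=-1, h_right=3, diff=4 [FAIL (|-1-3|=4 > 1)], height=4
  node 2: h_left=-1, h_right=4, diff=5 [FAIL (|-1-4|=5 > 1)], height=5
Node 14 violates the condition: |-1 - 1| = 2 > 1.
Result: Not balanced


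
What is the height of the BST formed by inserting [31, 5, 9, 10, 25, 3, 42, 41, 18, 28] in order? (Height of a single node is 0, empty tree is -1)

Insertion order: [31, 5, 9, 10, 25, 3, 42, 41, 18, 28]
Tree (level-order array): [31, 5, 42, 3, 9, 41, None, None, None, None, 10, None, None, None, 25, 18, 28]
Compute height bottom-up (empty subtree = -1):
  height(3) = 1 + max(-1, -1) = 0
  height(18) = 1 + max(-1, -1) = 0
  height(28) = 1 + max(-1, -1) = 0
  height(25) = 1 + max(0, 0) = 1
  height(10) = 1 + max(-1, 1) = 2
  height(9) = 1 + max(-1, 2) = 3
  height(5) = 1 + max(0, 3) = 4
  height(41) = 1 + max(-1, -1) = 0
  height(42) = 1 + max(0, -1) = 1
  height(31) = 1 + max(4, 1) = 5
Height = 5


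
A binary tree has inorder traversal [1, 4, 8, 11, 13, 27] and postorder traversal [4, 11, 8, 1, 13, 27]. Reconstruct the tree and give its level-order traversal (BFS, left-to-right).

Inorder:   [1, 4, 8, 11, 13, 27]
Postorder: [4, 11, 8, 1, 13, 27]
Algorithm: postorder visits root last, so walk postorder right-to-left;
each value is the root of the current inorder slice — split it at that
value, recurse on the right subtree first, then the left.
Recursive splits:
  root=27; inorder splits into left=[1, 4, 8, 11, 13], right=[]
  root=13; inorder splits into left=[1, 4, 8, 11], right=[]
  root=1; inorder splits into left=[], right=[4, 8, 11]
  root=8; inorder splits into left=[4], right=[11]
  root=11; inorder splits into left=[], right=[]
  root=4; inorder splits into left=[], right=[]
Reconstructed level-order: [27, 13, 1, 8, 4, 11]


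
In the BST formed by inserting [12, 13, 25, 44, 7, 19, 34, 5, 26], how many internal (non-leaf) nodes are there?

Tree built from: [12, 13, 25, 44, 7, 19, 34, 5, 26]
Tree (level-order array): [12, 7, 13, 5, None, None, 25, None, None, 19, 44, None, None, 34, None, 26]
Rule: An internal node has at least one child.
Per-node child counts:
  node 12: 2 child(ren)
  node 7: 1 child(ren)
  node 5: 0 child(ren)
  node 13: 1 child(ren)
  node 25: 2 child(ren)
  node 19: 0 child(ren)
  node 44: 1 child(ren)
  node 34: 1 child(ren)
  node 26: 0 child(ren)
Matching nodes: [12, 7, 13, 25, 44, 34]
Count of internal (non-leaf) nodes: 6


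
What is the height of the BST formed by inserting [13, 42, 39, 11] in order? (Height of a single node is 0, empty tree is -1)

Insertion order: [13, 42, 39, 11]
Tree (level-order array): [13, 11, 42, None, None, 39]
Compute height bottom-up (empty subtree = -1):
  height(11) = 1 + max(-1, -1) = 0
  height(39) = 1 + max(-1, -1) = 0
  height(42) = 1 + max(0, -1) = 1
  height(13) = 1 + max(0, 1) = 2
Height = 2


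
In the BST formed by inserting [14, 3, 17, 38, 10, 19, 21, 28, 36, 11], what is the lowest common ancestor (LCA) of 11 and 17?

Tree insertion order: [14, 3, 17, 38, 10, 19, 21, 28, 36, 11]
Tree (level-order array): [14, 3, 17, None, 10, None, 38, None, 11, 19, None, None, None, None, 21, None, 28, None, 36]
In a BST, the LCA of p=11, q=17 is the first node v on the
root-to-leaf path with p <= v <= q (go left if both < v, right if both > v).
Walk from root:
  at 14: 11 <= 14 <= 17, this is the LCA
LCA = 14


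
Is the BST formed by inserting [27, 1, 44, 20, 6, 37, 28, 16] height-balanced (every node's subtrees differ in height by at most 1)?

Tree (level-order array): [27, 1, 44, None, 20, 37, None, 6, None, 28, None, None, 16]
Definition: a tree is height-balanced if, at every node, |h(left) - h(right)| <= 1 (empty subtree has height -1).
Bottom-up per-node check:
  node 16: h_left=-1, h_right=-1, diff=0 [OK], height=0
  node 6: h_left=-1, h_right=0, diff=1 [OK], height=1
  node 20: h_left=1, h_right=-1, diff=2 [FAIL (|1--1|=2 > 1)], height=2
  node 1: h_left=-1, h_right=2, diff=3 [FAIL (|-1-2|=3 > 1)], height=3
  node 28: h_left=-1, h_right=-1, diff=0 [OK], height=0
  node 37: h_left=0, h_right=-1, diff=1 [OK], height=1
  node 44: h_left=1, h_right=-1, diff=2 [FAIL (|1--1|=2 > 1)], height=2
  node 27: h_left=3, h_right=2, diff=1 [OK], height=4
Node 20 violates the condition: |1 - -1| = 2 > 1.
Result: Not balanced


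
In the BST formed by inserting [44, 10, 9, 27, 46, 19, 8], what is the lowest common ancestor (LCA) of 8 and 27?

Tree insertion order: [44, 10, 9, 27, 46, 19, 8]
Tree (level-order array): [44, 10, 46, 9, 27, None, None, 8, None, 19]
In a BST, the LCA of p=8, q=27 is the first node v on the
root-to-leaf path with p <= v <= q (go left if both < v, right if both > v).
Walk from root:
  at 44: both 8 and 27 < 44, go left
  at 10: 8 <= 10 <= 27, this is the LCA
LCA = 10


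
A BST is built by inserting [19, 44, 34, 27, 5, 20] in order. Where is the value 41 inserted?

Starting tree (level order): [19, 5, 44, None, None, 34, None, 27, None, 20]
Insertion path: 19 -> 44 -> 34
Result: insert 41 as right child of 34
Final tree (level order): [19, 5, 44, None, None, 34, None, 27, 41, 20]


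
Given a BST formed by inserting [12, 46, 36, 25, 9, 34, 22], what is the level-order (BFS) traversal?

Tree insertion order: [12, 46, 36, 25, 9, 34, 22]
Tree (level-order array): [12, 9, 46, None, None, 36, None, 25, None, 22, 34]
BFS from the root, enqueuing left then right child of each popped node:
  queue [12] -> pop 12, enqueue [9, 46], visited so far: [12]
  queue [9, 46] -> pop 9, enqueue [none], visited so far: [12, 9]
  queue [46] -> pop 46, enqueue [36], visited so far: [12, 9, 46]
  queue [36] -> pop 36, enqueue [25], visited so far: [12, 9, 46, 36]
  queue [25] -> pop 25, enqueue [22, 34], visited so far: [12, 9, 46, 36, 25]
  queue [22, 34] -> pop 22, enqueue [none], visited so far: [12, 9, 46, 36, 25, 22]
  queue [34] -> pop 34, enqueue [none], visited so far: [12, 9, 46, 36, 25, 22, 34]
Result: [12, 9, 46, 36, 25, 22, 34]


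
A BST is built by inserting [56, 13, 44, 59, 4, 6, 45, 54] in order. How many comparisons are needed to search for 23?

Search path for 23: 56 -> 13 -> 44
Found: False
Comparisons: 3


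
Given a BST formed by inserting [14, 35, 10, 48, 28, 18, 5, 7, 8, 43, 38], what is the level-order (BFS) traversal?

Tree insertion order: [14, 35, 10, 48, 28, 18, 5, 7, 8, 43, 38]
Tree (level-order array): [14, 10, 35, 5, None, 28, 48, None, 7, 18, None, 43, None, None, 8, None, None, 38]
BFS from the root, enqueuing left then right child of each popped node:
  queue [14] -> pop 14, enqueue [10, 35], visited so far: [14]
  queue [10, 35] -> pop 10, enqueue [5], visited so far: [14, 10]
  queue [35, 5] -> pop 35, enqueue [28, 48], visited so far: [14, 10, 35]
  queue [5, 28, 48] -> pop 5, enqueue [7], visited so far: [14, 10, 35, 5]
  queue [28, 48, 7] -> pop 28, enqueue [18], visited so far: [14, 10, 35, 5, 28]
  queue [48, 7, 18] -> pop 48, enqueue [43], visited so far: [14, 10, 35, 5, 28, 48]
  queue [7, 18, 43] -> pop 7, enqueue [8], visited so far: [14, 10, 35, 5, 28, 48, 7]
  queue [18, 43, 8] -> pop 18, enqueue [none], visited so far: [14, 10, 35, 5, 28, 48, 7, 18]
  queue [43, 8] -> pop 43, enqueue [38], visited so far: [14, 10, 35, 5, 28, 48, 7, 18, 43]
  queue [8, 38] -> pop 8, enqueue [none], visited so far: [14, 10, 35, 5, 28, 48, 7, 18, 43, 8]
  queue [38] -> pop 38, enqueue [none], visited so far: [14, 10, 35, 5, 28, 48, 7, 18, 43, 8, 38]
Result: [14, 10, 35, 5, 28, 48, 7, 18, 43, 8, 38]


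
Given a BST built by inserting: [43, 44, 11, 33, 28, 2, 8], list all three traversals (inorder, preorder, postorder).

Tree insertion order: [43, 44, 11, 33, 28, 2, 8]
Tree (level-order array): [43, 11, 44, 2, 33, None, None, None, 8, 28]
Inorder (L, root, R): [2, 8, 11, 28, 33, 43, 44]
Preorder (root, L, R): [43, 11, 2, 8, 33, 28, 44]
Postorder (L, R, root): [8, 2, 28, 33, 11, 44, 43]


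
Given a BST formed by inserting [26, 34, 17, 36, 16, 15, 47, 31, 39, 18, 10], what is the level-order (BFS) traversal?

Tree insertion order: [26, 34, 17, 36, 16, 15, 47, 31, 39, 18, 10]
Tree (level-order array): [26, 17, 34, 16, 18, 31, 36, 15, None, None, None, None, None, None, 47, 10, None, 39]
BFS from the root, enqueuing left then right child of each popped node:
  queue [26] -> pop 26, enqueue [17, 34], visited so far: [26]
  queue [17, 34] -> pop 17, enqueue [16, 18], visited so far: [26, 17]
  queue [34, 16, 18] -> pop 34, enqueue [31, 36], visited so far: [26, 17, 34]
  queue [16, 18, 31, 36] -> pop 16, enqueue [15], visited so far: [26, 17, 34, 16]
  queue [18, 31, 36, 15] -> pop 18, enqueue [none], visited so far: [26, 17, 34, 16, 18]
  queue [31, 36, 15] -> pop 31, enqueue [none], visited so far: [26, 17, 34, 16, 18, 31]
  queue [36, 15] -> pop 36, enqueue [47], visited so far: [26, 17, 34, 16, 18, 31, 36]
  queue [15, 47] -> pop 15, enqueue [10], visited so far: [26, 17, 34, 16, 18, 31, 36, 15]
  queue [47, 10] -> pop 47, enqueue [39], visited so far: [26, 17, 34, 16, 18, 31, 36, 15, 47]
  queue [10, 39] -> pop 10, enqueue [none], visited so far: [26, 17, 34, 16, 18, 31, 36, 15, 47, 10]
  queue [39] -> pop 39, enqueue [none], visited so far: [26, 17, 34, 16, 18, 31, 36, 15, 47, 10, 39]
Result: [26, 17, 34, 16, 18, 31, 36, 15, 47, 10, 39]
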